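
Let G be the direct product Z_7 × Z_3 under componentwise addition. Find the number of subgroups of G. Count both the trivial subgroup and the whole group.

4

|G| = 21, so by Lagrange every subgroup order divides 21. Divisors: 1, 3, 7, 21.
Subgroups by order — order 1: 1; order 3: 1; order 7: 1; order 21: 1.
Total: 1 + 1 + 1 + 1 = 4.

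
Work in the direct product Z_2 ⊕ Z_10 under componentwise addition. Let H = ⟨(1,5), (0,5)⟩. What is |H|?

4

|⟨(1,5)⟩| = 2 and |⟨(0,5)⟩| = 2, so |H| is a multiple of lcm(2, 2) = 2 and divides |G| = 20.
Closing under the operation: H = {(0,0), (0,5), (1,0), (1,5)}, so |H| = 4.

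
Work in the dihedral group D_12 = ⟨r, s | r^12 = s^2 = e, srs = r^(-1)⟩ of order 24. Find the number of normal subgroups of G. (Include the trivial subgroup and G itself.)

G has 34 subgroups. Checking conjugation-invariance by order — order 1: 1/1 normal; order 2: 1/13 normal; order 3: 1/1 normal; order 4: 1/7 normal; order 6: 1/5 normal; order 8: 0/3 normal; order 12: 3/3 normal; order 24: 1/1 normal.
Total normal subgroups: 9.

9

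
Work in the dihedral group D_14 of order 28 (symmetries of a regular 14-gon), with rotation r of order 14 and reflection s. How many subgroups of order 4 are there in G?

|G| = 28 and 4 | 28, so subgroups of order 4 are possible by Lagrange.
The subgroups of order 4 are: {e, r^7, r^3s, r^10s}; {e, r^7, r^4s, r^11s}; {e, r^7, r^5s, r^12s}; {e, r^7, r^6s, r^13s}; … (7 in all).
So G has 7 subgroups of order 4.

7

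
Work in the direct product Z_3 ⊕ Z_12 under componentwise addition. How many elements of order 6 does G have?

8

An element (a,b) has order lcm(ord(a), ord(b)); count pairs with lcm equal to 6.
Enumerating gives 8 such elements.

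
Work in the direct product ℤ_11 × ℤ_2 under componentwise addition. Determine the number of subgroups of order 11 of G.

1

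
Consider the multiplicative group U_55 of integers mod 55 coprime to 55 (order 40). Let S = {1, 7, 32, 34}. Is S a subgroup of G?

32 ∈ S but its inverse 43 ∉ S, so S is not a subgroup.

No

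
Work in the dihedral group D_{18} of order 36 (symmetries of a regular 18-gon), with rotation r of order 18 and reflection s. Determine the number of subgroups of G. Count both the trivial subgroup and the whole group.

45

|G| = 36, so by Lagrange every subgroup order divides 36. Divisors: 1, 2, 3, 4, 6, 9, 12, 18, 36.
Subgroups by order — order 1: 1; order 2: 19; order 3: 1; order 4: 9; order 6: 7; order 9: 1; order 12: 3; order 18: 3; order 36: 1.
Total: 1 + 19 + 1 + 9 + 7 + 1 + 3 + 3 + 1 = 45.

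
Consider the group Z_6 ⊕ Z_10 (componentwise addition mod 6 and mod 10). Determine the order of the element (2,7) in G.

The order of (2,7) in Z_6 × Z_10 is lcm(ord(2) in Z_6, ord(7) in Z_10).
ord(2) = 3 and ord(7) = 10, so |⟨(2,7)⟩| = lcm(3, 10) = 30.

30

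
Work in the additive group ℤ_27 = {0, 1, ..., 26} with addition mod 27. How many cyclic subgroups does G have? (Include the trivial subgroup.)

4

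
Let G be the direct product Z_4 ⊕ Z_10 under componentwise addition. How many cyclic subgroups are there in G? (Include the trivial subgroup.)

A cyclic subgroup of order d is generated by each of its φ(d) elements of order d, so the cyclic subgroups of order d number (#elements of order d)/φ(d).
Cyclic subgroups by order — order 1: 1; order 2: 3; order 4: 2; order 5: 1; order 10: 3; order 20: 2.
Total: 12.

12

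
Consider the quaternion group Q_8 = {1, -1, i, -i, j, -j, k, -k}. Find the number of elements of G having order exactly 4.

The elements of order 4 are: i, -i, j, -j, k, -k.
That's 6.

6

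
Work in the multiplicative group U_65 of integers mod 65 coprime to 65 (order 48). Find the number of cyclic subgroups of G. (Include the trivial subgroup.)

20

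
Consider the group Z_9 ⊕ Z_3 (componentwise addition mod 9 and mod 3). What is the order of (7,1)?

9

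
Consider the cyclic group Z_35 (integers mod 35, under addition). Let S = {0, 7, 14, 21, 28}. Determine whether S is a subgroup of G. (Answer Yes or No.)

|S| = 5 divides |G| = 35, consistent with Lagrange.
S contains the identity, every element's inverse is in S, and S is closed under +: it is a subgroup.
In fact S = ⟨21⟩.

Yes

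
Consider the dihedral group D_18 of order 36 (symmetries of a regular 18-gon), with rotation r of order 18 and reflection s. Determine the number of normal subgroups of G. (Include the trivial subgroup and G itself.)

9

G has 45 subgroups. Checking conjugation-invariance by order — order 1: 1/1 normal; order 2: 1/19 normal; order 3: 1/1 normal; order 4: 0/9 normal; order 6: 1/7 normal; order 9: 1/1 normal; order 12: 0/3 normal; order 18: 3/3 normal; order 36: 1/1 normal.
Total normal subgroups: 9.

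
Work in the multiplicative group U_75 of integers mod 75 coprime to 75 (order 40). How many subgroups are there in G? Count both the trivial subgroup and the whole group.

16

|G| = 40, so by Lagrange every subgroup order divides 40. Divisors: 1, 2, 4, 5, 8, 10, 20, 40.
Subgroups by order — order 1: 1; order 2: 3; order 4: 3; order 5: 1; order 8: 1; order 10: 3; order 20: 3; order 40: 1.
Total: 1 + 3 + 3 + 1 + 1 + 3 + 3 + 1 = 16.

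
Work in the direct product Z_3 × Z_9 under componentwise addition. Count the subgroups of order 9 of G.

|G| = 27 and 9 | 27, so subgroups of order 9 are possible by Lagrange.
The subgroups of order 9 are: {(0,0), (0,1), (0,2), (0,3), (0,4), (0,5), (0,6), (0,7), (0,8)}; {(0,0), (0,3), (0,6), (1,0), (1,3), (1,6), (2,0), (2,3), (2,6)}; {(0,0), (0,3), (0,6), (1,1), (1,4), (1,7), (2,2), (2,5), (2,8)}; {(0,0), (0,3), (0,6), (1,2), (1,5), (1,8), (2,1), (2,4), (2,7)}.
So G has 4 subgroups of order 9.

4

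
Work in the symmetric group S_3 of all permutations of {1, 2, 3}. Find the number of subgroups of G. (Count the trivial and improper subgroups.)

|G| = 6, so by Lagrange every subgroup order divides 6. Divisors: 1, 2, 3, 6.
Subgroups by order — order 1: 1; order 2: 3; order 3: 1; order 6: 1.
Total: 1 + 3 + 1 + 1 = 6.

6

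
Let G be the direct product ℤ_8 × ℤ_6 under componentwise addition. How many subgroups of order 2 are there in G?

|G| = 48 and 2 | 48, so subgroups of order 2 are possible by Lagrange.
The subgroups of order 2 are: {(0,0), (0,3)}; {(0,0), (4,0)}; {(0,0), (4,3)}.
So G has 3 subgroups of order 2.

3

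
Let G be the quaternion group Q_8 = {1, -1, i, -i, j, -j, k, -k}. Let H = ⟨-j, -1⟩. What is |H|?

|⟨-j⟩| = 4 and |⟨-1⟩| = 2, so |H| is a multiple of lcm(4, 2) = 4 and divides |G| = 8.
Closing under the operation: H = {1, -1, j, -j}, so |H| = 4.

4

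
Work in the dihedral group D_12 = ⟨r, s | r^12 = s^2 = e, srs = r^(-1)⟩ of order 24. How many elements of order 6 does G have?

2

The elements of order 6 are: r^2, r^10.
That's 2.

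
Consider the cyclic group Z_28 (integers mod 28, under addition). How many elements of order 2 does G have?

In a cyclic group of order 28, the number of elements of order d (for d | 28) is φ(d).
φ(2) = 1.

1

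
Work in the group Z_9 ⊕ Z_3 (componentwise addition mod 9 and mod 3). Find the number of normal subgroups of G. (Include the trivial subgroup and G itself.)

10

G is abelian, so every subgroup is normal.
G has 10 subgroups in total, hence 10 normal subgroups.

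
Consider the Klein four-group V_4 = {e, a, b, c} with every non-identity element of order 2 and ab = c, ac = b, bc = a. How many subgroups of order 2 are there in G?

|G| = 4 and 2 | 4, so subgroups of order 2 are possible by Lagrange.
The subgroups of order 2 are: {e, a}; {e, b}; {e, c}.
So G has 3 subgroups of order 2.

3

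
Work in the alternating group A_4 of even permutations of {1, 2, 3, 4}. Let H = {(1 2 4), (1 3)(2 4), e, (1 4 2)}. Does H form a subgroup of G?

Closure fails: (1 2 4) ∘ (1 3)(2 4) = (1 3 2) ∉ H. So H is not a subgroup.

No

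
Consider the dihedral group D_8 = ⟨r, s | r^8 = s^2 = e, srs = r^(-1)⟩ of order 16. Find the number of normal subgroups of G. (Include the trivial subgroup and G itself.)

7

G has 19 subgroups. Checking conjugation-invariance by order — order 1: 1/1 normal; order 2: 1/9 normal; order 4: 1/5 normal; order 8: 3/3 normal; order 16: 1/1 normal.
Total normal subgroups: 7.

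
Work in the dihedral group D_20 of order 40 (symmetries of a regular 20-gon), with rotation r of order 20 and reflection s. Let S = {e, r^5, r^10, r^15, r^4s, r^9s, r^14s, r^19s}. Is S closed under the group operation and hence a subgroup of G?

|S| = 8 divides |G| = 40, consistent with Lagrange.
S contains the identity, every element's inverse is in S, and S is closed under ·: it is a subgroup.

Yes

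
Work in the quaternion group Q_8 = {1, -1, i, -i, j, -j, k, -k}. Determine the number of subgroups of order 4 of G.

|G| = 8 and 4 | 8, so subgroups of order 4 are possible by Lagrange.
The subgroups of order 4 are: {1, -1, i, -i}; {1, -1, j, -j}; {1, -1, k, -k}.
So G has 3 subgroups of order 4.

3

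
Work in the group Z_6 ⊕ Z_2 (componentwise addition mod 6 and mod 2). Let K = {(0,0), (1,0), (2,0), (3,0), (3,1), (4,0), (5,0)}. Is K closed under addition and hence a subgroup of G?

No

|K| = 7 does not divide |G| = 12, so by Lagrange K is not a subgroup.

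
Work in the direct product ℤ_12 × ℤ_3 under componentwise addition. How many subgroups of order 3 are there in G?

4

|G| = 36 and 3 | 36, so subgroups of order 3 are possible by Lagrange.
The subgroups of order 3 are: {(0,0), (0,1), (0,2)}; {(0,0), (4,0), (8,0)}; {(0,0), (4,1), (8,2)}; {(0,0), (4,2), (8,1)}.
So G has 4 subgroups of order 3.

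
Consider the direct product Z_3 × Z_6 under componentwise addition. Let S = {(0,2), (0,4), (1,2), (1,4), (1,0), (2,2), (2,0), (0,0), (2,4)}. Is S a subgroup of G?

|S| = 9 divides |G| = 18, consistent with Lagrange.
S contains the identity, every element's inverse is in S, and S is closed under +: it is a subgroup.

Yes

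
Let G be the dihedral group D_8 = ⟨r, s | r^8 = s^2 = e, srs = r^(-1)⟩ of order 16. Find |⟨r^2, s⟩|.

|⟨r^2⟩| = 4 and |⟨s⟩| = 2, so |H| is a multiple of lcm(4, 2) = 4 and divides |G| = 16.
Closing under the operation: H = {e, r^2, r^4, r^6, s, r^2s, r^4s, r^6s}, so |H| = 8.

8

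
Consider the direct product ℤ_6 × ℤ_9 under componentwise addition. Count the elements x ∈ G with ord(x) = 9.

18

An element (a,b) has order lcm(ord(a), ord(b)); count pairs with lcm equal to 9.
Enumerating gives 18 such elements.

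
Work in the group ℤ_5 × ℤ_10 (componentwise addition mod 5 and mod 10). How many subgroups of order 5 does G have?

6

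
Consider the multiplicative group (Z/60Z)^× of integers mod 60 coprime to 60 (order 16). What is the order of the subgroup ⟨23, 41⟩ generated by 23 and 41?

8

|⟨23⟩| = 4 and |⟨41⟩| = 2, so |H| is a multiple of lcm(4, 2) = 4 and divides |G| = 16.
Closing under the operation: H = {1, 7, 23, 29, 41, 43, 47, 49}, so |H| = 8.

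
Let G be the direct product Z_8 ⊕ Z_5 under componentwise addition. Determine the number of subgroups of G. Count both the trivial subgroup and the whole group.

|G| = 40, so by Lagrange every subgroup order divides 40. Divisors: 1, 2, 4, 5, 8, 10, 20, 40.
Subgroups by order — order 1: 1; order 2: 1; order 4: 1; order 5: 1; order 8: 1; order 10: 1; order 20: 1; order 40: 1.
Total: 1 + 1 + 1 + 1 + 1 + 1 + 1 + 1 = 8.

8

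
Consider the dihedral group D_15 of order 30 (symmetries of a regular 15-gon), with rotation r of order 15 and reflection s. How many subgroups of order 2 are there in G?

|G| = 30 and 2 | 30, so subgroups of order 2 are possible by Lagrange.
The subgroups of order 2 are: {e, r^10s}; {e, r^11s}; {e, r^12s}; {e, r^13s}; … (15 in all).
So G has 15 subgroups of order 2.

15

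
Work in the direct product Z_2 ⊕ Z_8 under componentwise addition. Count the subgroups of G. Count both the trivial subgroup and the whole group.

11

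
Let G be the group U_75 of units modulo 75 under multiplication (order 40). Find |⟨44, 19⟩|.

|⟨44⟩| = 10 and |⟨19⟩| = 10, so |H| is a multiple of lcm(10, 10) = 10 and divides |G| = 40.
Closing under the operation: H = {1, 4, 11, 14, 16, 19, 26, 29, 31, 34, 41, 44, 46, 49, 56, 59, 61, 64, 71, 74}, so |H| = 20.

20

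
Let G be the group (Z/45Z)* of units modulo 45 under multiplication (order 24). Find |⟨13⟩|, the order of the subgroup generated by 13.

Compute successive powers of 13 mod 45: 13, 34, 37, 31, 43, 19, 22, 16, …; 13^12 ≡ 1 (mod 45).
So |⟨13⟩| = 12.

12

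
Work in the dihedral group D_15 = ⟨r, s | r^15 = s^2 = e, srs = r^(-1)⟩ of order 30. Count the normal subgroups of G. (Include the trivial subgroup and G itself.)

5

G has 28 subgroups. Checking conjugation-invariance by order — order 1: 1/1 normal; order 2: 0/15 normal; order 3: 1/1 normal; order 5: 1/1 normal; order 6: 0/5 normal; order 10: 0/3 normal; order 15: 1/1 normal; order 30: 1/1 normal.
Total normal subgroups: 5.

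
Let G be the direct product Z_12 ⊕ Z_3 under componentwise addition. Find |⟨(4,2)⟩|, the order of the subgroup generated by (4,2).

The order of (4,2) in Z_12 × Z_3 is lcm(ord(4) in Z_12, ord(2) in Z_3).
ord(4) = 3 and ord(2) = 3, so |⟨(4,2)⟩| = lcm(3, 3) = 3.

3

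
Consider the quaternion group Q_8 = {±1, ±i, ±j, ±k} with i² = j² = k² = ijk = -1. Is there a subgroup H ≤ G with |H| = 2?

2 | 8. A subgroup of order 2 is {1, -1}.

Yes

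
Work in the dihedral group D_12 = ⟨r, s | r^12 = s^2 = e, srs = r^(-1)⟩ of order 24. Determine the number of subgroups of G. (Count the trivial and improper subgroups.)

|G| = 24, so by Lagrange every subgroup order divides 24. Divisors: 1, 2, 3, 4, 6, 8, 12, 24.
Subgroups by order — order 1: 1; order 2: 13; order 3: 1; order 4: 7; order 6: 5; order 8: 3; order 12: 3; order 24: 1.
Total: 1 + 13 + 1 + 7 + 5 + 3 + 3 + 1 = 34.

34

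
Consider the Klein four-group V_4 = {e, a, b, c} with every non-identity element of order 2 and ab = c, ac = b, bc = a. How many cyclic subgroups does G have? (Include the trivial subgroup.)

4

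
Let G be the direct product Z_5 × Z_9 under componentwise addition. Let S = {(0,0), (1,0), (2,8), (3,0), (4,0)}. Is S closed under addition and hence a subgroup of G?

No

(2,8) ∈ S but its inverse (3,1) ∉ S, so S is not a subgroup.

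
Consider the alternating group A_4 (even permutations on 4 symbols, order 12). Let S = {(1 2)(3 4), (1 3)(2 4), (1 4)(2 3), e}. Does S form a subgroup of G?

|S| = 4 divides |G| = 12, consistent with Lagrange.
S contains the identity, every element's inverse is in S, and S is closed under ∘: it is a subgroup.

Yes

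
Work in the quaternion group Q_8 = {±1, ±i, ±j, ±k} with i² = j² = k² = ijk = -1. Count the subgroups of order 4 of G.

|G| = 8 and 4 | 8, so subgroups of order 4 are possible by Lagrange.
The subgroups of order 4 are: {1, -1, i, -i}; {1, -1, j, -j}; {1, -1, k, -k}.
So G has 3 subgroups of order 4.

3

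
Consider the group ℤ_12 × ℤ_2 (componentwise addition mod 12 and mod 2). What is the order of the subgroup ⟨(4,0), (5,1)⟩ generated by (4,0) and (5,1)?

|⟨(4,0)⟩| = 3 and |⟨(5,1)⟩| = 12, so |H| is a multiple of lcm(3, 12) = 12 and divides |G| = 24.
Closing under the operation: H = {(0,0), (1,1), (2,0), (3,1), (4,0), (5,1), (6,0), (7,1), (8,0), (9,1), (10,0), (11,1)}, so |H| = 12.

12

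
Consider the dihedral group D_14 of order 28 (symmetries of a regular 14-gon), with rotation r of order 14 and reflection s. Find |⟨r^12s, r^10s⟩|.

14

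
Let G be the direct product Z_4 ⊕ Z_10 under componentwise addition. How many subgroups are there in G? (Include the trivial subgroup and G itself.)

16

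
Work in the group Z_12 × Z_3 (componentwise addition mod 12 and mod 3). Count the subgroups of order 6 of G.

4

|G| = 36 and 6 | 36, so subgroups of order 6 are possible by Lagrange.
The subgroups of order 6 are: {(0,0), (0,1), (0,2), (6,0), (6,1), (6,2)}; {(0,0), (2,0), (4,0), (6,0), (8,0), (10,0)}; {(0,0), (2,2), (4,1), (6,0), (8,2), (10,1)}; {(0,0), (2,1), (4,2), (6,0), (8,1), (10,2)}.
So G has 4 subgroups of order 6.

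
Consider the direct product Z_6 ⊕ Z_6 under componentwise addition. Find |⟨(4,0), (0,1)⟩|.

|⟨(4,0)⟩| = 3 and |⟨(0,1)⟩| = 6, so |H| is a multiple of lcm(3, 6) = 6 and divides |G| = 36.
Closing under the operation: H = {(0,0), (0,1), (0,2), (0,3), (0,4), (0,5), (2,0), (2,1), (2,2), (2,3), (2,4), (2,5), (4,0), (4,1), (4,2), (4,3), (4,4), (4,5)}, so |H| = 18.

18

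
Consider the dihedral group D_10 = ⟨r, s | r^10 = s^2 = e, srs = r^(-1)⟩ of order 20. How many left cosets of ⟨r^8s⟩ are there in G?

|⟨r^8s⟩| = 2 and |G| = 20.
By Lagrange, [G : H] = |G|/|H| = 20/2 = 10.

10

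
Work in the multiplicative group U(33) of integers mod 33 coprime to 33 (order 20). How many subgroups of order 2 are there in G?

|G| = 20 and 2 | 20, so subgroups of order 2 are possible by Lagrange.
The subgroups of order 2 are: {1, 10}; {1, 23}; {1, 32}.
So G has 3 subgroups of order 2.

3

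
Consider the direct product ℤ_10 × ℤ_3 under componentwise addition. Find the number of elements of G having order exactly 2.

An element (a,b) has order lcm(ord(a), ord(b)); count pairs with lcm equal to 2.
Enumerating gives 1 such elements.

1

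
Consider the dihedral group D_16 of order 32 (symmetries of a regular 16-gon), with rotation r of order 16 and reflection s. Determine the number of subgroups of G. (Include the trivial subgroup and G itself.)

|G| = 32, so by Lagrange every subgroup order divides 32. Divisors: 1, 2, 4, 8, 16, 32.
Subgroups by order — order 1: 1; order 2: 17; order 4: 9; order 8: 5; order 16: 3; order 32: 1.
Total: 1 + 17 + 9 + 5 + 3 + 1 = 36.

36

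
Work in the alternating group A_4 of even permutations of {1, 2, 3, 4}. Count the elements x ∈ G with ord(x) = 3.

The elements of order 3 are: (2 3 4), (2 4 3), (1 2 3), (1 2 4), (1 3 2), (1 3 4), (1 4 2), (1 4 3).
That's 8.

8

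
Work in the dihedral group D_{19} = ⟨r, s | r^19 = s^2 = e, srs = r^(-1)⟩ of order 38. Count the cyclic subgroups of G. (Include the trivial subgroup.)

A cyclic subgroup of order d is generated by each of its φ(d) elements of order d, so the cyclic subgroups of order d number (#elements of order d)/φ(d).
Cyclic subgroups by order — order 1: 1; order 2: 19; order 19: 1.
Total: 21.

21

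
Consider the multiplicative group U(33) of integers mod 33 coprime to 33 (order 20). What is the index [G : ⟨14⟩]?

2

|⟨14⟩| = 10 and |G| = 20.
By Lagrange, [G : H] = |G|/|H| = 20/10 = 2.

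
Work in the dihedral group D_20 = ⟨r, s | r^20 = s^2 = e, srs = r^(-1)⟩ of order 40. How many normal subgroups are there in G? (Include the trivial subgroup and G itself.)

G has 48 subgroups. Checking conjugation-invariance by order — order 1: 1/1 normal; order 2: 1/21 normal; order 4: 1/11 normal; order 5: 1/1 normal; order 8: 0/5 normal; order 10: 1/5 normal; order 20: 3/3 normal; order 40: 1/1 normal.
Total normal subgroups: 9.

9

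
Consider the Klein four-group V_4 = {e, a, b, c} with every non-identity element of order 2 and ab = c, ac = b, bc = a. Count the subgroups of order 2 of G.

|G| = 4 and 2 | 4, so subgroups of order 2 are possible by Lagrange.
The subgroups of order 2 are: {e, a}; {e, b}; {e, c}.
So G has 3 subgroups of order 2.

3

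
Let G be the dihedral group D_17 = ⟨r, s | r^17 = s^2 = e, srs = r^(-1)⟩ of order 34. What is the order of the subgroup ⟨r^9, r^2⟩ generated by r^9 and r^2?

17

|⟨r^9⟩| = 17 and |⟨r^2⟩| = 17, so |H| is a multiple of lcm(17, 17) = 17 and divides |G| = 34.
Closing under the operation: H = {e, r, r^2, r^3, r^4, r^5, r^6, r^7, r^8, r^9, r^10, r^11, r^12, r^13, r^14, r^15, r^16}, so |H| = 17.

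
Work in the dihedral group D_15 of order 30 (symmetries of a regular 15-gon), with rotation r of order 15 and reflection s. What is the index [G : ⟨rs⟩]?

15

|⟨rs⟩| = 2 and |G| = 30.
By Lagrange, [G : H] = |G|/|H| = 30/2 = 15.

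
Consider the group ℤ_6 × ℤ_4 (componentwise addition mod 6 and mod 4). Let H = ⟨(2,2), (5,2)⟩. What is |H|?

|⟨(2,2)⟩| = 6 and |⟨(5,2)⟩| = 6, so |H| is a multiple of lcm(6, 6) = 6 and divides |G| = 24.
Closing under the operation: H = {(0,0), (0,2), (1,0), (1,2), (2,0), (2,2), (3,0), (3,2), (4,0), (4,2), (5,0), (5,2)}, so |H| = 12.

12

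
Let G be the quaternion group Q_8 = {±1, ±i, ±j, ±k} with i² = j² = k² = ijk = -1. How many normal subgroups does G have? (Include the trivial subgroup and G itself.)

G has 6 subgroups. Checking conjugation-invariance by order — order 1: 1/1 normal; order 2: 1/1 normal; order 4: 3/3 normal; order 8: 1/1 normal.
Total normal subgroups: 6.

6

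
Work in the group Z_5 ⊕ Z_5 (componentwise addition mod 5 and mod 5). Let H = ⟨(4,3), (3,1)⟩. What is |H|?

|⟨(4,3)⟩| = 5 and |⟨(3,1)⟩| = 5, so |H| is a multiple of lcm(5, 5) = 5 and divides |G| = 25.
Closing under the operation: H = {(0,0), (1,2), (2,4), (3,1), (4,3)}, so |H| = 5.

5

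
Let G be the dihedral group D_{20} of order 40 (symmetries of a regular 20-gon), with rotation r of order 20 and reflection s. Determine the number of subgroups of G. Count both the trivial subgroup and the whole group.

|G| = 40, so by Lagrange every subgroup order divides 40. Divisors: 1, 2, 4, 5, 8, 10, 20, 40.
Subgroups by order — order 1: 1; order 2: 21; order 4: 11; order 5: 1; order 8: 5; order 10: 5; order 20: 3; order 40: 1.
Total: 1 + 21 + 11 + 1 + 5 + 5 + 3 + 1 = 48.

48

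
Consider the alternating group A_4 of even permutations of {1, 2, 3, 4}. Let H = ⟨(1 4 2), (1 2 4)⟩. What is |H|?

3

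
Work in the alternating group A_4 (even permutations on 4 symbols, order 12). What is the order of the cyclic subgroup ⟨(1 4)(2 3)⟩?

2

Computing powers of (1 4)(2 3): the smallest k with ((1 4)(2 3))^k = e is k = 2.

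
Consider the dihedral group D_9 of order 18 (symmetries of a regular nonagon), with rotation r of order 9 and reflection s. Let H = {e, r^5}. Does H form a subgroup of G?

No

r^5 ∈ H but its inverse r^4 ∉ H, so H is not a subgroup.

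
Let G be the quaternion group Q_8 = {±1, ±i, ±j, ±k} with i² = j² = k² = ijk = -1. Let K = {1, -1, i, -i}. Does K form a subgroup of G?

Yes

|K| = 4 divides |G| = 8, consistent with Lagrange.
K contains the identity, every element's inverse is in K, and K is closed under ·: it is a subgroup.
In fact K = ⟨-i⟩.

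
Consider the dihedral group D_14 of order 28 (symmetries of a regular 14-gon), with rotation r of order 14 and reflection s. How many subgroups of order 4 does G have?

7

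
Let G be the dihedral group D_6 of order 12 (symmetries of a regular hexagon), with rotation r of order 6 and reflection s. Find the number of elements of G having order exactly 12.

0

No element of G has order 12 (even though 12 | 12).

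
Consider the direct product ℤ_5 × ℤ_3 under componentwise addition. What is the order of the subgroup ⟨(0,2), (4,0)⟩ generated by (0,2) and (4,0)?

|⟨(0,2)⟩| = 3 and |⟨(4,0)⟩| = 5, so |H| is a multiple of lcm(3, 5) = 15 and divides |G| = 15.
Closing {(0,2), (4,0)} under the group operation gives all of G, so |H| = 15.

15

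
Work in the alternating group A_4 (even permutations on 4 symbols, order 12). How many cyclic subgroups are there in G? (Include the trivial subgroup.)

A cyclic subgroup of order d is generated by each of its φ(d) elements of order d, so the cyclic subgroups of order d number (#elements of order d)/φ(d).
Cyclic subgroups by order — order 1: 1; order 2: 3; order 3: 4.
Total: 8.

8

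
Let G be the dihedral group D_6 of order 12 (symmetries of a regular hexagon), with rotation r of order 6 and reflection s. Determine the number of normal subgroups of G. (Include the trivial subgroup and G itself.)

G has 16 subgroups. Checking conjugation-invariance by order — order 1: 1/1 normal; order 2: 1/7 normal; order 3: 1/1 normal; order 4: 0/3 normal; order 6: 3/3 normal; order 12: 1/1 normal.
Total normal subgroups: 7.

7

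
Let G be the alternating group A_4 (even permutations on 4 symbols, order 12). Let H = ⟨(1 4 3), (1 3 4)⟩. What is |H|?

3

|⟨(1 4 3)⟩| = 3 and |⟨(1 3 4)⟩| = 3, so |H| is a multiple of lcm(3, 3) = 3 and divides |G| = 12.
Closing under the operation: H = {e, (1 3 4), (1 4 3)}, so |H| = 3.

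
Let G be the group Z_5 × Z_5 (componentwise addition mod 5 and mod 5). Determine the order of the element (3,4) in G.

5

The order of (3,4) in Z_5 × Z_5 is lcm(ord(3) in Z_5, ord(4) in Z_5).
ord(3) = 5 and ord(4) = 5, so |⟨(3,4)⟩| = lcm(5, 5) = 5.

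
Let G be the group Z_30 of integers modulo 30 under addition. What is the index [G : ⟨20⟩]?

|⟨20⟩| = 3 and |G| = 30.
By Lagrange, [G : H] = |G|/|H| = 30/3 = 10.

10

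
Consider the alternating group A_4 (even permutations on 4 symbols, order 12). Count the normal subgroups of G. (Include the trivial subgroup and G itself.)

G has 10 subgroups. Checking conjugation-invariance by order — order 1: 1/1 normal; order 2: 0/3 normal; order 3: 0/4 normal; order 4: 1/1 normal; order 12: 1/1 normal.
Total normal subgroups: 3.

3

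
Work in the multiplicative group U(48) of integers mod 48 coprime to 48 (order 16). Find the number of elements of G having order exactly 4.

The elements of order 4 are: 5, 11, 13, 19, 29, 35, 37, 43.
That's 8.

8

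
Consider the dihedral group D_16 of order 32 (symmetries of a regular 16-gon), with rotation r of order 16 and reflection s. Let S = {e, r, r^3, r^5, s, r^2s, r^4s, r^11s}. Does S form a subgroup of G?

No

r^5 ∈ S but its inverse r^11 ∉ S, so S is not a subgroup.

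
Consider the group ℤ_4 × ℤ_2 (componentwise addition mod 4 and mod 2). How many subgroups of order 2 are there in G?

3

|G| = 8 and 2 | 8, so subgroups of order 2 are possible by Lagrange.
The subgroups of order 2 are: {(0,0), (0,1)}; {(0,0), (2,0)}; {(0,0), (2,1)}.
So G has 3 subgroups of order 2.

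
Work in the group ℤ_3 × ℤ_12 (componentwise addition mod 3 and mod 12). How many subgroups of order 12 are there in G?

|G| = 36 and 12 | 36, so subgroups of order 12 are possible by Lagrange.
The subgroups of order 12 are: {(0,0), (0,1), (0,2), (0,3), (0,4), (0,5), (0,6), (0,7), (0,8), (0,9), (0,10), (0,11)}; {(0,0), (0,3), (0,6), (0,9), (1,0), (1,3), (1,6), (1,9), (2,0), (2,3), (2,6), (2,9)}; {(0,0), (0,3), (0,6), (0,9), (1,1), (1,4), (1,7), (1,10), (2,2), (2,5), (2,8), (2,11)}; {(0,0), (0,3), (0,6), (0,9), (1,2), (1,5), (1,8), (1,11), (2,1), (2,4), (2,7), (2,10)}.
So G has 4 subgroups of order 12.

4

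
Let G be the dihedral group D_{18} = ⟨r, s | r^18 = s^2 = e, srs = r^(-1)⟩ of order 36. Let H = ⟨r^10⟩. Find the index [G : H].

4

|⟨r^10⟩| = 9 and |G| = 36.
By Lagrange, [G : H] = |G|/|H| = 36/9 = 4.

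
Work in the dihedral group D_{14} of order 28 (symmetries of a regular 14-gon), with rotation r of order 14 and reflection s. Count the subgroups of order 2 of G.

|G| = 28 and 2 | 28, so subgroups of order 2 are possible by Lagrange.
The subgroups of order 2 are: {e, r^10s}; {e, r^11s}; {e, r^12s}; {e, r^13s}; … (15 in all).
So G has 15 subgroups of order 2.

15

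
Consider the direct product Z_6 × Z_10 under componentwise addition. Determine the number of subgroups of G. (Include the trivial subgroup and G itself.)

20

|G| = 60, so by Lagrange every subgroup order divides 60. Divisors: 1, 2, 3, 4, 5, 6, 10, 12, 15, 20, 30, 60.
Subgroups by order — order 1: 1; order 2: 3; order 3: 1; order 4: 1; order 5: 1; order 6: 3; order 10: 3; order 12: 1; order 15: 1; order 20: 1; order 30: 3; order 60: 1.
Total: 1 + 3 + 1 + 1 + 1 + 3 + 3 + 1 + 1 + 1 + 3 + 1 = 20.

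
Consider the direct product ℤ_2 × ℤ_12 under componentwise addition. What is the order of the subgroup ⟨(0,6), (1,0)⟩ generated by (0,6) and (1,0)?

|⟨(0,6)⟩| = 2 and |⟨(1,0)⟩| = 2, so |H| is a multiple of lcm(2, 2) = 2 and divides |G| = 24.
Closing under the operation: H = {(0,0), (0,6), (1,0), (1,6)}, so |H| = 4.

4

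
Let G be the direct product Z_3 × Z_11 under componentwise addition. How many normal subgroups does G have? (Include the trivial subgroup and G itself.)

4

G is abelian, so every subgroup is normal.
G has 4 subgroups in total, hence 4 normal subgroups.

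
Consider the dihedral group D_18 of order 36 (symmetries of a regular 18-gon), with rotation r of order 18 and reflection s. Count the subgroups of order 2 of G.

19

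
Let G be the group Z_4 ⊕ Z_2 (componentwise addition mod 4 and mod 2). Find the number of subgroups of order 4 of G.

3

|G| = 8 and 4 | 8, so subgroups of order 4 are possible by Lagrange.
The subgroups of order 4 are: {(0,0), (0,1), (2,0), (2,1)}; {(0,0), (1,0), (2,0), (3,0)}; {(0,0), (1,1), (2,0), (3,1)}.
So G has 3 subgroups of order 4.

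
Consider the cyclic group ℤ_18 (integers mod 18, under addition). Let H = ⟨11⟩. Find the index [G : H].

1

|⟨11⟩| = 18 and |G| = 18.
By Lagrange, [G : H] = |G|/|H| = 18/18 = 1.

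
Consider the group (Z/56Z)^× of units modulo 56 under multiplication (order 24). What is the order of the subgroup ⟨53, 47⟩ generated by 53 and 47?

12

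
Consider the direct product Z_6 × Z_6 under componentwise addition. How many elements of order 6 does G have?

24

An element (a,b) has order lcm(ord(a), ord(b)); count pairs with lcm equal to 6.
Enumerating gives 24 such elements.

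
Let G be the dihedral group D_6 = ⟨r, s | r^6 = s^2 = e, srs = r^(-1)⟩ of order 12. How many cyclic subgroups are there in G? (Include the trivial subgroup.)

10

Group the elements of G by the cyclic subgroup they generate; each cyclic subgroup of order d accounts for φ(d) elements.
Cyclic subgroups by order — order 1: 1; order 2: 7; order 3: 1; order 6: 1.
Total: 10.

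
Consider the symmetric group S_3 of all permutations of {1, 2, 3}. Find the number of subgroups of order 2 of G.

3

|G| = 6 and 2 | 6, so subgroups of order 2 are possible by Lagrange.
The subgroups of order 2 are: {e, (1 2)}; {e, (1 3)}; {e, (2 3)}.
So G has 3 subgroups of order 2.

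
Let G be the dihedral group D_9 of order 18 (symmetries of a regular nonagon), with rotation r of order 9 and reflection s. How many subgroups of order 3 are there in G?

|G| = 18 and 3 | 18, so subgroups of order 3 are possible by Lagrange.
The subgroups of order 3 are: {e, r^3, r^6}.
So G has 1 subgroup of order 3.

1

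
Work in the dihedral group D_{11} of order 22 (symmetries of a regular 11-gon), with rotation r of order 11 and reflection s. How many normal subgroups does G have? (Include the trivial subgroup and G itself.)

3

G has 14 subgroups. Checking conjugation-invariance by order — order 1: 1/1 normal; order 2: 0/11 normal; order 11: 1/1 normal; order 22: 1/1 normal.
Total normal subgroups: 3.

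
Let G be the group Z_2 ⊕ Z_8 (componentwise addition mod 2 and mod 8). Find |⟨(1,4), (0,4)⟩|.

4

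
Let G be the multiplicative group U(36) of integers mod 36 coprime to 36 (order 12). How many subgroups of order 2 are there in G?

|G| = 12 and 2 | 12, so subgroups of order 2 are possible by Lagrange.
The subgroups of order 2 are: {1, 17}; {1, 19}; {1, 35}.
So G has 3 subgroups of order 2.

3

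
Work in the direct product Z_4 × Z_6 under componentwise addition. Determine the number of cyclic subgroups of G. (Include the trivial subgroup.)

Each element a generates a cyclic subgroup ⟨a⟩; distinct elements may generate the same one (a cyclic group of order d has φ(d) generators).
Cyclic subgroups by order — order 1: 1; order 2: 3; order 3: 1; order 4: 2; order 6: 3; order 12: 2.
Total: 12.

12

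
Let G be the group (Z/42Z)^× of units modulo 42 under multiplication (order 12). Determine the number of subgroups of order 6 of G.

|G| = 12 and 6 | 12, so subgroups of order 6 are possible by Lagrange.
The subgroups of order 6 are: {1, 11, 23, 25, 29, 37}; {1, 13, 19, 25, 31, 37}; {1, 5, 17, 25, 37, 41}.
So G has 3 subgroups of order 6.

3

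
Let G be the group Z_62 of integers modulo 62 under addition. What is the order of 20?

In Z_62, the order of an element a is n/gcd(a, n).
gcd(20, 62) = 2, so |⟨20⟩| = 62/2 = 31.

31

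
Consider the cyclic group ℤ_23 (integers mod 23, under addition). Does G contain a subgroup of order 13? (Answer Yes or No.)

No

13 does not divide |G| = 23, so by Lagrange no subgroup of order 13 exists.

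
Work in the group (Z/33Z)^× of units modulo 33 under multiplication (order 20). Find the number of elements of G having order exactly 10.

12

Enumerating element orders in G gives 12 elements of order 10.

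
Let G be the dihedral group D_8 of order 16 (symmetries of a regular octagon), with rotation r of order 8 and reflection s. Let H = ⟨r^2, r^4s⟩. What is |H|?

8

|⟨r^2⟩| = 4 and |⟨r^4s⟩| = 2, so |H| is a multiple of lcm(4, 2) = 4 and divides |G| = 16.
Closing under the operation: H = {e, r^2, r^4, r^6, s, r^2s, r^4s, r^6s}, so |H| = 8.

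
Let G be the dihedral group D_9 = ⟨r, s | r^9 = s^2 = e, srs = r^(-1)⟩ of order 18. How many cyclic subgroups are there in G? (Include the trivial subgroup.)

12

A cyclic subgroup of order d is generated by each of its φ(d) elements of order d, so the cyclic subgroups of order d number (#elements of order d)/φ(d).
Cyclic subgroups by order — order 1: 1; order 2: 9; order 3: 1; order 9: 1.
Total: 12.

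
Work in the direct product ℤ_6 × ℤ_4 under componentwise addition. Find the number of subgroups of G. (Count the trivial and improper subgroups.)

|G| = 24, so by Lagrange every subgroup order divides 24. Divisors: 1, 2, 3, 4, 6, 8, 12, 24.
Subgroups by order — order 1: 1; order 2: 3; order 3: 1; order 4: 3; order 6: 3; order 8: 1; order 12: 3; order 24: 1.
Total: 1 + 3 + 1 + 3 + 3 + 1 + 3 + 1 = 16.

16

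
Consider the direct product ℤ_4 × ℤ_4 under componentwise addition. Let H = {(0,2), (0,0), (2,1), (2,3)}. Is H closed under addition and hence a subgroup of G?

Yes

|H| = 4 divides |G| = 16, consistent with Lagrange.
H contains the identity, every element's inverse is in H, and H is closed under +: it is a subgroup.
In fact H = ⟨(2,3)⟩.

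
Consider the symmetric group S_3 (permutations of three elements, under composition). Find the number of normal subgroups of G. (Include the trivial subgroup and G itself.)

G has 6 subgroups. Checking conjugation-invariance by order — order 1: 1/1 normal; order 2: 0/3 normal; order 3: 1/1 normal; order 6: 1/1 normal.
Total normal subgroups: 3.

3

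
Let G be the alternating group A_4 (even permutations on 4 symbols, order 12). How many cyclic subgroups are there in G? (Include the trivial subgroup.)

8

A cyclic subgroup of order d is generated by each of its φ(d) elements of order d, so the cyclic subgroups of order d number (#elements of order d)/φ(d).
Cyclic subgroups by order — order 1: 1; order 2: 3; order 3: 4.
Total: 8.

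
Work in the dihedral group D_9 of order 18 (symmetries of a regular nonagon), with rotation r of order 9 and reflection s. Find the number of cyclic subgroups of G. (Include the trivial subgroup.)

A cyclic subgroup of order d is generated by each of its φ(d) elements of order d, so the cyclic subgroups of order d number (#elements of order d)/φ(d).
Cyclic subgroups by order — order 1: 1; order 2: 9; order 3: 1; order 9: 1.
Total: 12.

12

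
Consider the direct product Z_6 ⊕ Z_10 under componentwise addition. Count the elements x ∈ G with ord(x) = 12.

An element (a,b) has order lcm(ord(a), ord(b)); count pairs with lcm equal to 12.
Enumerating gives 0 such elements.

0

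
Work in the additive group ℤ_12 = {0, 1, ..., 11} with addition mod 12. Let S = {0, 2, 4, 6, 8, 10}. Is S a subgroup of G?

|S| = 6 divides |G| = 12, consistent with Lagrange.
S contains the identity, every element's inverse is in S, and S is closed under +: it is a subgroup.
In fact S = ⟨2⟩.

Yes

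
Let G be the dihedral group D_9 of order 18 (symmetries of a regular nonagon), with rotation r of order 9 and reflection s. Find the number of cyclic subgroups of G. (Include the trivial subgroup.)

Each element a generates a cyclic subgroup ⟨a⟩; distinct elements may generate the same one (a cyclic group of order d has φ(d) generators).
Cyclic subgroups by order — order 1: 1; order 2: 9; order 3: 1; order 9: 1.
Total: 12.

12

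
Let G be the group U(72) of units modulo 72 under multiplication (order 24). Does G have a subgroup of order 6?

Yes

6 | 24. A subgroup of order 6 is {1, 11, 25, 35, 49, 59}.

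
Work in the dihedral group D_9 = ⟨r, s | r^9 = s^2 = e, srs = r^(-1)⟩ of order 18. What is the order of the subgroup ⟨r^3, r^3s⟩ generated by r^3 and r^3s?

6

|⟨r^3⟩| = 3 and |⟨r^3s⟩| = 2, so |H| is a multiple of lcm(3, 2) = 6 and divides |G| = 18.
Closing under the operation: H = {e, r^3, r^6, s, r^3s, r^6s}, so |H| = 6.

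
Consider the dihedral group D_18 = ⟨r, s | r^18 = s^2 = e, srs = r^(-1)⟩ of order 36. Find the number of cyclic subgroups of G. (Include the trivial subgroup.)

24

Group the elements of G by the cyclic subgroup they generate; each cyclic subgroup of order d accounts for φ(d) elements.
Cyclic subgroups by order — order 1: 1; order 2: 19; order 3: 1; order 6: 1; order 9: 1; order 18: 1.
Total: 24.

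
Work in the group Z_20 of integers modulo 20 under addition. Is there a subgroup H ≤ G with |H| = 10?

Yes

10 | 20. A subgroup of order 10 is {0, 2, 4, 6, 8, 10, 12, 14, 16, 18}.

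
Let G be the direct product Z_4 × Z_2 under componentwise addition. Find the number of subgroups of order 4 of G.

3

|G| = 8 and 4 | 8, so subgroups of order 4 are possible by Lagrange.
The subgroups of order 4 are: {(0,0), (0,1), (2,0), (2,1)}; {(0,0), (1,0), (2,0), (3,0)}; {(0,0), (1,1), (2,0), (3,1)}.
So G has 3 subgroups of order 4.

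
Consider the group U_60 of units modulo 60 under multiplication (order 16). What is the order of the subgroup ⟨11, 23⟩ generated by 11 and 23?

|⟨11⟩| = 2 and |⟨23⟩| = 4, so |H| is a multiple of lcm(2, 4) = 4 and divides |G| = 16.
Closing under the operation: H = {1, 11, 13, 23, 37, 47, 49, 59}, so |H| = 8.

8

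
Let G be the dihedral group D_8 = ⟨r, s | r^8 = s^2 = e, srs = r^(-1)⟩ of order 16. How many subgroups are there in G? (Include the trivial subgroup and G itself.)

19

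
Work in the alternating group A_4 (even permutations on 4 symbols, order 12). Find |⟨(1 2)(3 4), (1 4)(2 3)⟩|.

|⟨(1 2)(3 4)⟩| = 2 and |⟨(1 4)(2 3)⟩| = 2, so |H| is a multiple of lcm(2, 2) = 2 and divides |G| = 12.
Closing under the operation: H = {e, (1 2)(3 4), (1 3)(2 4), (1 4)(2 3)}, so |H| = 4.

4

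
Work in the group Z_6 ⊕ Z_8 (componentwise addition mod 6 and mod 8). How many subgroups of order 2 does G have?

|G| = 48 and 2 | 48, so subgroups of order 2 are possible by Lagrange.
The subgroups of order 2 are: {(0,0), (0,4)}; {(0,0), (3,0)}; {(0,0), (3,4)}.
So G has 3 subgroups of order 2.

3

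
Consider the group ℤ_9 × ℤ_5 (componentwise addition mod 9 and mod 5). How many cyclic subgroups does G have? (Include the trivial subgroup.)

6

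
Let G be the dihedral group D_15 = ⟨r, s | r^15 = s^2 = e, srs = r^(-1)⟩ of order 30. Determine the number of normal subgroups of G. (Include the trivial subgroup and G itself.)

G has 28 subgroups. Checking conjugation-invariance by order — order 1: 1/1 normal; order 2: 0/15 normal; order 3: 1/1 normal; order 5: 1/1 normal; order 6: 0/5 normal; order 10: 0/3 normal; order 15: 1/1 normal; order 30: 1/1 normal.
Total normal subgroups: 5.

5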